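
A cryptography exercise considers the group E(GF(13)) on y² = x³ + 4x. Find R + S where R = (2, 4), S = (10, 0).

(11, 7)

(2, 4) + (10, 0). λ = (0 - 4)/(10 - 2) ≡ 9/8 mod 13. 8⁻¹ ≡ 5 (mod 13), so λ ≡ 6.
  x = λ² - 2 - 10 = 36 - 12 ≡ 11; y = λ·(2 - 11) - 4 ≡ 7. → (11, 7)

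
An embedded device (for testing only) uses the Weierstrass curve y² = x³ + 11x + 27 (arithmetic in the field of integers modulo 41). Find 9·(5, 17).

(7, 18)

Write P = (5, 17).
Repeated addition: build up to 9P.
2P: tangent at (5, 17): λ = (3·5² + 11)/(2·17) ≡ 4/34. 34⁻¹ ≡ 35 (mod 41), so λ ≡ 4·35 ≡ 17.
  x = λ² - 5 - 5 = 289 - 10 ≡ 33; y = λ·(5 - 33) - 17 ≡ 40. → (33, 40)
3P: (33, 40) + (5, 17). λ = (17 - 40)/(5 - 33) ≡ 18/13 mod 41. 13⁻¹ ≡ 19 (mod 41) since 13·19 = 247 ≡ 1, so λ ≡ 14.
  x = λ² - 33 - 5 = 196 - 38 ≡ 35; y = λ·(33 - 35) - 40 ≡ 14. → (35, 14)
4P: (35, 14) + (5, 17). λ = (17 - 14)/(5 - 35) ≡ 3/11 mod 41. 11⁻¹ ≡ 15 (mod 41) since 11·15 = 165 ≡ 1, so λ ≡ 4.
  x = λ² - 35 - 5 = 16 - 40 ≡ 17; y = λ·(35 - 17) - 14 ≡ 17. → (17, 17)
5P: (17, 17) + (5, 17). λ = (17 - 17)/(5 - 17) ≡ 0/29 mod 41. 29⁻¹ ≡ 17 (mod 41) since 29·17 = 493 ≡ 1, so λ ≡ 0.
  x = λ² - 17 - 5 = 0 - 22 ≡ 19; y = λ·(17 - 19) - 17 ≡ 24. → (19, 24)
6P: (19, 24) + (5, 17). λ = (17 - 24)/(5 - 19) ≡ 34/27 mod 41. 27⁻¹ ≡ 38 (mod 41), so λ ≡ 21.
  x = λ² - 19 - 5 = 441 - 24 ≡ 7; y = λ·(19 - 7) - 24 ≡ 23. → (7, 23)
7P: (7, 23) + (5, 17). λ = (17 - 23)/(5 - 7) ≡ 35/39 mod 41. 39⁻¹ ≡ 20 (mod 41), so λ ≡ 3.
  x = λ² - 7 - 5 = 9 - 12 ≡ 38; y = λ·(7 - 38) - 23 ≡ 7. → (38, 7)
8P: (38, 7) + (5, 17). λ = (17 - 7)/(5 - 38) ≡ 10/8 mod 41. 8⁻¹ ≡ 36 (mod 41) since 8·36 = 288 ≡ 1, so λ ≡ 32.
  x = λ² - 38 - 5 = 1024 - 43 ≡ 38; y = λ·(38 - 38) - 7 ≡ 34. → (38, 34)
9P: (38, 34) + (5, 17). λ = (17 - 34)/(5 - 38) ≡ 24/8 mod 41. 8⁻¹ ≡ 36 (mod 41) since 8·36 = 288 ≡ 1, so λ ≡ 3.
  x = λ² - 38 - 5 = 9 - 43 ≡ 7; y = λ·(38 - 7) - 34 ≡ 18. → (7, 18)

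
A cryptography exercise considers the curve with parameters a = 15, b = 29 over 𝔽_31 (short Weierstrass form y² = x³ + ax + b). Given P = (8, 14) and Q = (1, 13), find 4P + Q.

(28, 22)

First 4P:
Repeated addition: build up to 4P.
2P: tangent at (8, 14): λ = (3·8² + 15)/(2·14) ≡ 21/28. 28⁻¹ ≡ 10 (mod 31), so λ ≡ 21·10 ≡ 24.
  x = λ² - 8 - 8 = 576 - 16 ≡ 2; y = λ·(8 - 2) - 14 ≡ 6. → (2, 6)
3P: (2, 6) + (8, 14). λ = (14 - 6)/(8 - 2) ≡ 8/6 mod 31. 6⁻¹ ≡ 26 (mod 31) since 6·26 = 156 ≡ 1, so λ ≡ 22.
  x = λ² - 2 - 8 = 484 - 10 ≡ 9; y = λ·(2 - 9) - 6 ≡ 26. → (9, 26)
4P: (9, 26) + (8, 14). λ = (14 - 26)/(8 - 9) ≡ 19/30 mod 31. 30⁻¹ ≡ 30 (mod 31), so λ ≡ 12.
  x = λ² - 9 - 8 = 144 - 17 ≡ 3; y = λ·(9 - 3) - 26 ≡ 15. → (3, 15)
4P = (3, 15).
Finally 4P + Q:
(3, 15) + (1, 13). λ = (13 - 15)/(1 - 3) ≡ 29/29 mod 31. 29⁻¹ ≡ 15 (mod 31), so λ ≡ 1.
  x = λ² - 3 - 1 = 1 - 4 ≡ 28; y = λ·(3 - 28) - 15 ≡ 22. → (28, 22)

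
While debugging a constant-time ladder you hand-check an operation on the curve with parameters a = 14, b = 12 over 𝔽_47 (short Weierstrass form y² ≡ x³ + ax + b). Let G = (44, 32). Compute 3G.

Repeated addition: build up to 3G.
2G: tangent at (44, 32): λ = (3·44² + 14)/(2·32) ≡ 41/17. 17⁻¹ ≡ 36 (mod 47) since 17·36 = 612 ≡ 1, so λ ≡ 41·36 ≡ 19.
  x = λ² - 44 - 44 = 361 - 88 ≡ 38; y = λ·(44 - 38) - 32 ≡ 35. → (38, 35)
3G: (38, 35) + (44, 32). λ = (32 - 35)/(44 - 38) ≡ 44/6 mod 47. 6⁻¹ ≡ 8 (mod 47), so λ ≡ 23.
  x = λ² - 38 - 44 = 529 - 82 ≡ 24; y = λ·(38 - 24) - 35 ≡ 5. → (24, 5)

(24, 5)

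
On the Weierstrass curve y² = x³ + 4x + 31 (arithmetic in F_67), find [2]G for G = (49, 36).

tangent at (49, 36): λ = (3·49² + 4)/(2·36) ≡ 38/5. 5⁻¹ ≡ 27 (mod 67), so λ ≡ 38·27 ≡ 21.
  x = λ² - 49 - 49 = 441 - 98 ≡ 8; y = λ·(49 - 8) - 36 ≡ 21. → (8, 21)

(8, 21)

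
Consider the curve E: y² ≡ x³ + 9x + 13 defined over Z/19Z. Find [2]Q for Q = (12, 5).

tangent at (12, 5): λ = (3·12² + 9)/(2·5) ≡ 4/10. 10⁻¹ ≡ 2 (mod 19), so λ ≡ 4·2 ≡ 8.
  x = λ² - 12 - 12 = 64 - 24 ≡ 2; y = λ·(12 - 2) - 5 ≡ 18. → (2, 18)

(2, 18)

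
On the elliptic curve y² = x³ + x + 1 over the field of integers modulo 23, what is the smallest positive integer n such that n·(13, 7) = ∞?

2P: tangent at (13, 7): λ = (3·13² + 1)/(2·7) ≡ 2/14. 14⁻¹ ≡ 5 (mod 23), so λ ≡ 2·5 ≡ 10.
  x = λ² - 13 - 13 = 100 - 26 ≡ 5; y = λ·(13 - 5) - 7 ≡ 4. → (5, 4)
3P: (5, 4) + (13, 7). λ = (7 - 4)/(13 - 5) ≡ 3/8 mod 23. 8⁻¹ ≡ 3 (mod 23) since 8·3 = 24 ≡ 1, so λ ≡ 9.
  x = λ² - 5 - 13 = 81 - 18 ≡ 17; y = λ·(5 - 17) - 4 ≡ 3. → (17, 3)
4P: (17, 3) + (13, 7). λ = (7 - 3)/(13 - 17) ≡ 4/19 mod 23. 19⁻¹ ≡ 17 (mod 23), so λ ≡ 22.
  x = λ² - 17 - 13 = 484 - 30 ≡ 17; y = λ·(17 - 17) - 3 ≡ 20. → (17, 20)
5P: (17, 20) + (13, 7). λ = (7 - 20)/(13 - 17) ≡ 10/19 mod 23. 19⁻¹ ≡ 17 (mod 23), so λ ≡ 9.
  x = λ² - 17 - 13 = 81 - 30 ≡ 5; y = λ·(17 - 5) - 20 ≡ 19. → (5, 19)
6P: (5, 19) + (13, 7). λ = (7 - 19)/(13 - 5) ≡ 11/8 mod 23. 8⁻¹ ≡ 3 (mod 23) since 8·3 = 24 ≡ 1, so λ ≡ 10.
  x = λ² - 5 - 13 = 100 - 18 ≡ 13; y = λ·(5 - 13) - 19 ≡ 16. → (13, 16)
7P: (13, 16) + (13, 7): same x and y₁ ≡ -y₂, so the sum is ∞.
7P = ∞, so the order is 7.

7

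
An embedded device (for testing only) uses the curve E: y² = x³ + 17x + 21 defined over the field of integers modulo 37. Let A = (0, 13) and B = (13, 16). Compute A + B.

(35, 33)

(0, 13) + (13, 16). λ = (16 - 13)/(13 - 0) ≡ 3/13 mod 37. 13⁻¹ ≡ 20 (mod 37), so λ ≡ 23.
  x = λ² - 0 - 13 = 529 - 13 ≡ 35; y = λ·(0 - 35) - 13 ≡ 33. → (35, 33)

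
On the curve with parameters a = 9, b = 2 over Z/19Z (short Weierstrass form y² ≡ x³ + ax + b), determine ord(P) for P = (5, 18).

2P: tangent at (5, 18): λ = (3·5² + 9)/(2·18) ≡ 8/17. 17⁻¹ ≡ 9 (mod 19) since 17·9 = 153 ≡ 1, so λ ≡ 8·9 ≡ 15.
  x = λ² - 5 - 5 = 225 - 10 ≡ 6; y = λ·(5 - 6) - 18 ≡ 5. → (6, 5)
3P: (6, 5) + (5, 18). λ = (18 - 5)/(5 - 6) ≡ 13/18 mod 19. 18⁻¹ ≡ 18 (mod 19), so λ ≡ 6.
  x = λ² - 6 - 5 = 36 - 11 ≡ 6; y = λ·(6 - 6) - 5 ≡ 14. → (6, 14)
4P: (6, 14) + (5, 18). λ = (18 - 14)/(5 - 6) ≡ 4/18 mod 19. 18⁻¹ ≡ 18 (mod 19), so λ ≡ 15.
  x = λ² - 6 - 5 = 225 - 11 ≡ 5; y = λ·(6 - 5) - 14 ≡ 1. → (5, 1)
5P: (5, 1) + (5, 18): same x and y₁ ≡ -y₂, so the sum is O.
5P = O, so the order is 5.

5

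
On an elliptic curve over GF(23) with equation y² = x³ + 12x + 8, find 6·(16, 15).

(16, 15)

Write G = (16, 15).
Repeated addition: build up to 6G.
2G: tangent at (16, 15): λ = (3·16² + 12)/(2·15) ≡ 21/7. 7⁻¹ ≡ 10 (mod 23), so λ ≡ 21·10 ≡ 3.
  x = λ² - 16 - 16 = 9 - 32 ≡ 0; y = λ·(16 - 0) - 15 ≡ 10. → (0, 10)
3G: (0, 10) + (16, 15). λ = (15 - 10)/(16 - 0) ≡ 5/16 mod 23. 16⁻¹ ≡ 13 (mod 23), so λ ≡ 19.
  x = λ² - 0 - 16 = 361 - 16 ≡ 0; y = λ·(0 - 0) - 10 ≡ 13. → (0, 13)
4G: (0, 13) + (16, 15). λ = (15 - 13)/(16 - 0) ≡ 2/16 mod 23. 16⁻¹ ≡ 13 (mod 23), so λ ≡ 3.
  x = λ² - 0 - 16 = 9 - 16 ≡ 16; y = λ·(0 - 16) - 13 ≡ 8. → (16, 8)
5G: (16, 8) + (16, 15): same x and y₁ ≡ -y₂, so the sum is O.
6G: O + (16, 15) = (16, 15) (identity).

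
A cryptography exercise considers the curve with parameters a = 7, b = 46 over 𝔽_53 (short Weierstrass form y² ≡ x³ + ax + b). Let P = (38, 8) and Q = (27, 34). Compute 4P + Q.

First 4P:
Repeated addition: build up to 4P.
2P: tangent at (38, 8): λ = (3·38² + 7)/(2·8) ≡ 46/16. 16⁻¹ ≡ 10 (mod 53) since 16·10 = 160 ≡ 1, so λ ≡ 46·10 ≡ 36.
  x = λ² - 38 - 38 = 1296 - 76 ≡ 1; y = λ·(38 - 1) - 8 ≡ 52. → (1, 52)
3P: (1, 52) + (38, 8). λ = (8 - 52)/(38 - 1) ≡ 9/37 mod 53. 37⁻¹ ≡ 43 (mod 53) since 37·43 = 1591 ≡ 1, so λ ≡ 16.
  x = λ² - 1 - 38 = 256 - 39 ≡ 5; y = λ·(1 - 5) - 52 ≡ 43. → (5, 43)
4P: (5, 43) + (38, 8). λ = (8 - 43)/(38 - 5) ≡ 18/33 mod 53. 33⁻¹ ≡ 45 (mod 53), so λ ≡ 15.
  x = λ² - 5 - 38 = 225 - 43 ≡ 23; y = λ·(5 - 23) - 43 ≡ 5. → (23, 5)
4P = (23, 5).
Finally 4P + Q:
(23, 5) + (27, 34). λ = (34 - 5)/(27 - 23) ≡ 29/4 mod 53. 4⁻¹ ≡ 40 (mod 53) since 4·40 = 160 ≡ 1, so λ ≡ 47.
  x = λ² - 23 - 27 = 2209 - 50 ≡ 39; y = λ·(23 - 39) - 5 ≡ 38. → (39, 38)

(39, 38)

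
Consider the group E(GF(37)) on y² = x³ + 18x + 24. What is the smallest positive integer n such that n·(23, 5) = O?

5

2P: tangent at (23, 5): λ = (3·23² + 18)/(2·5) ≡ 14/10. 10⁻¹ ≡ 26 (mod 37) since 10·26 = 260 ≡ 1, so λ ≡ 14·26 ≡ 31.
  x = λ² - 23 - 23 = 961 - 46 ≡ 27; y = λ·(23 - 27) - 5 ≡ 19. → (27, 19)
3P: (27, 19) + (23, 5). λ = (5 - 19)/(23 - 27) ≡ 23/33 mod 37. 33⁻¹ ≡ 9 (mod 37), so λ ≡ 22.
  x = λ² - 27 - 23 = 484 - 50 ≡ 27; y = λ·(27 - 27) - 19 ≡ 18. → (27, 18)
4P: (27, 18) + (23, 5). λ = (5 - 18)/(23 - 27) ≡ 24/33 mod 37. 33⁻¹ ≡ 9 (mod 37), so λ ≡ 31.
  x = λ² - 27 - 23 = 961 - 50 ≡ 23; y = λ·(27 - 23) - 18 ≡ 32. → (23, 32)
5P: (23, 32) + (23, 5): same x and y₁ ≡ -y₂, so the sum is O.
5P = O, so the order is 5.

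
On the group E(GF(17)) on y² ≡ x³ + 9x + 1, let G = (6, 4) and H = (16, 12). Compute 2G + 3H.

First 2G:
Repeated addition: build up to 2G.
2G: tangent at (6, 4): λ = (3·6² + 9)/(2·4) ≡ 15/8. 8⁻¹ ≡ 15 (mod 17), so λ ≡ 15·15 ≡ 4.
  x = λ² - 6 - 6 = 16 - 12 ≡ 4; y = λ·(6 - 4) - 4 ≡ 4. → (4, 4)
2G = (4, 4).
Next 3H:
Repeated addition: build up to 3H.
2H: tangent at (16, 12): λ = (3·16² + 9)/(2·12) ≡ 12/7. 7⁻¹ ≡ 5 (mod 17), so λ ≡ 12·5 ≡ 9.
  x = λ² - 16 - 16 = 81 - 32 ≡ 15; y = λ·(16 - 15) - 12 ≡ 14. → (15, 14)
3H: (15, 14) + (16, 12). λ = (12 - 14)/(16 - 15) ≡ 15/1 mod 17. 1⁻¹ ≡ 1 (mod 17), so λ ≡ 15.
  x = λ² - 15 - 16 = 225 - 31 ≡ 7; y = λ·(15 - 7) - 14 ≡ 4. → (7, 4)
3H = (7, 4).
Finally 2G + 3H:
(4, 4) + (7, 4). λ = (4 - 4)/(7 - 4) ≡ 0/3 mod 17. 3⁻¹ ≡ 6 (mod 17), so λ ≡ 0.
  x = λ² - 4 - 7 = 0 - 11 ≡ 6; y = λ·(4 - 6) - 4 ≡ 13. → (6, 13)

(6, 13)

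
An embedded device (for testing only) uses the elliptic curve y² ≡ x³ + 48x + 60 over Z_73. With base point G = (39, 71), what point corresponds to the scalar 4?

(15, 33)

Repeated addition: build up to 4G.
2G: tangent at (39, 71): λ = (3·39² + 48)/(2·71) ≡ 12/69. 69⁻¹ ≡ 18 (mod 73), so λ ≡ 12·18 ≡ 70.
  x = λ² - 39 - 39 = 4900 - 78 ≡ 4; y = λ·(39 - 4) - 71 ≡ 43. → (4, 43)
3G: (4, 43) + (39, 71). λ = (71 - 43)/(39 - 4) ≡ 28/35 mod 73. 35⁻¹ ≡ 48 (mod 73), so λ ≡ 30.
  x = λ² - 4 - 39 = 900 - 43 ≡ 54; y = λ·(4 - 54) - 43 ≡ 63. → (54, 63)
4G: (54, 63) + (39, 71). λ = (71 - 63)/(39 - 54) ≡ 8/58 mod 73. 58⁻¹ ≡ 34 (mod 73) since 58·34 = 1972 ≡ 1, so λ ≡ 53.
  x = λ² - 54 - 39 = 2809 - 93 ≡ 15; y = λ·(54 - 15) - 63 ≡ 33. → (15, 33)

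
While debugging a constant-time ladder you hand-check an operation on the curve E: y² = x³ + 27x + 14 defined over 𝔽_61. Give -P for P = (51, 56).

(51, 5)

-(51, 56) = (51, -56 mod 61) = (51, 5).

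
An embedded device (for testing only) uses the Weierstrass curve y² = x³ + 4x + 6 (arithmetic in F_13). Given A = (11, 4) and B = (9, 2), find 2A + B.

First 2A:
Repeated addition: build up to 2A.
2A: tangent at (11, 4): λ = (3·11² + 4)/(2·4) ≡ 3/8. 8⁻¹ ≡ 5 (mod 13), so λ ≡ 3·5 ≡ 2.
  x = λ² - 11 - 11 = 4 - 22 ≡ 8; y = λ·(11 - 8) - 4 ≡ 2. → (8, 2)
2A = (8, 2).
Finally 2A + B:
(8, 2) + (9, 2). λ = (2 - 2)/(9 - 8) ≡ 0/1 mod 13. 1⁻¹ ≡ 1 (mod 13), so λ ≡ 0.
  x = λ² - 8 - 9 = 0 - 17 ≡ 9; y = λ·(8 - 9) - 2 ≡ 11. → (9, 11)

(9, 11)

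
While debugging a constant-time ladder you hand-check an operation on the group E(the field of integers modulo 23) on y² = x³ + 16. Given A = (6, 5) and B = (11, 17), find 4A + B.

(2, 1)

First 4A:
Double-and-add on 4 = (100)₂. Start with A = (6, 5) for the leading 1-bit.
double: tangent at (6, 5): λ = (3·6² + 0)/(2·5) ≡ 16/10. 10⁻¹ ≡ 7 (mod 23), so λ ≡ 16·7 ≡ 20.
  x = λ² - 6 - 6 = 400 - 12 ≡ 20; y = λ·(6 - 20) - 5 ≡ 14. → (20, 14)
double: tangent at (20, 14): λ = (3·20² + 0)/(2·14) ≡ 4/5. 5⁻¹ ≡ 14 (mod 23), so λ ≡ 4·14 ≡ 10.
  x = λ² - 20 - 20 = 100 - 40 ≡ 14; y = λ·(20 - 14) - 14 ≡ 0. → (14, 0)
4A = (14, 0).
Finally 4A + B:
(14, 0) + (11, 17). λ = (17 - 0)/(11 - 14) ≡ 17/20 mod 23. 20⁻¹ ≡ 15 (mod 23) since 20·15 = 300 ≡ 1, so λ ≡ 2.
  x = λ² - 14 - 11 = 4 - 25 ≡ 2; y = λ·(14 - 2) - 0 ≡ 1. → (2, 1)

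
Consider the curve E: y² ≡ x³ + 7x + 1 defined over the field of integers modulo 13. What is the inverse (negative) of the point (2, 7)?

(2, 6)

-(2, 7) = (2, -7 mod 13) = (2, 6).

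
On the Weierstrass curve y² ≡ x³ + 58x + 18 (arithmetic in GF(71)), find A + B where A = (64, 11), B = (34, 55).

(37, 63)

(64, 11) + (34, 55). λ = (55 - 11)/(34 - 64) ≡ 44/41 mod 71. 41⁻¹ ≡ 26 (mod 71) since 41·26 = 1066 ≡ 1, so λ ≡ 8.
  x = λ² - 64 - 34 = 64 - 98 ≡ 37; y = λ·(64 - 37) - 11 ≡ 63. → (37, 63)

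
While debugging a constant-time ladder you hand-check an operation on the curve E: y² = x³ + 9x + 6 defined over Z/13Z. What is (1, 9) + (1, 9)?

tangent at (1, 9): λ = (3·1² + 9)/(2·9) ≡ 12/5. 5⁻¹ ≡ 8 (mod 13) since 5·8 = 40 ≡ 1, so λ ≡ 12·8 ≡ 5.
  x = λ² - 1 - 1 = 25 - 2 ≡ 10; y = λ·(1 - 10) - 9 ≡ 11. → (10, 11)

(10, 11)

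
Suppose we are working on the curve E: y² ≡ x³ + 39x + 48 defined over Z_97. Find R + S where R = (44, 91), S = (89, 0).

(44, 91) + (89, 0). λ = (0 - 91)/(89 - 44) ≡ 6/45 mod 97. 45⁻¹ ≡ 69 (mod 97), so λ ≡ 26.
  x = λ² - 44 - 89 = 676 - 133 ≡ 58; y = λ·(44 - 58) - 91 ≡ 30. → (58, 30)

(58, 30)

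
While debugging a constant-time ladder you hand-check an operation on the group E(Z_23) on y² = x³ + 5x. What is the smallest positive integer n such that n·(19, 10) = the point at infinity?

2P: tangent at (19, 10): λ = (3·19² + 5)/(2·10) ≡ 7/20. 20⁻¹ ≡ 15 (mod 23) since 20·15 = 300 ≡ 1, so λ ≡ 7·15 ≡ 13.
  x = λ² - 19 - 19 = 169 - 38 ≡ 16; y = λ·(19 - 16) - 10 ≡ 6. → (16, 6)
3P: (16, 6) + (19, 10). λ = (10 - 6)/(19 - 16) ≡ 4/3 mod 23. 3⁻¹ ≡ 8 (mod 23), so λ ≡ 9.
  x = λ² - 16 - 19 = 81 - 35 ≡ 0; y = λ·(16 - 0) - 6 ≡ 0. → (0, 0)
4P: (0, 0) + (19, 10). λ = (10 - 0)/(19 - 0) ≡ 10/19 mod 23. 19⁻¹ ≡ 17 (mod 23) since 19·17 = 323 ≡ 1, so λ ≡ 9.
  x = λ² - 0 - 19 = 81 - 19 ≡ 16; y = λ·(0 - 16) - 0 ≡ 17. → (16, 17)
5P: (16, 17) + (19, 10). λ = (10 - 17)/(19 - 16) ≡ 16/3 mod 23. 3⁻¹ ≡ 8 (mod 23) since 3·8 = 24 ≡ 1, so λ ≡ 13.
  x = λ² - 16 - 19 = 169 - 35 ≡ 19; y = λ·(16 - 19) - 17 ≡ 13. → (19, 13)
6P: (19, 13) + (19, 10): same x and y₁ ≡ -y₂, so the sum is the point at infinity.
6P = the point at infinity, so the order is 6.

6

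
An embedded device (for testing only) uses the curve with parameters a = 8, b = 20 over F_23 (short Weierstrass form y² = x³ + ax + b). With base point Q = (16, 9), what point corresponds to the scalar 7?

Double-and-add on 7 = (111)₂. Start with Q = (16, 9) for the leading 1-bit.
double: tangent at (16, 9): λ = (3·16² + 8)/(2·9) ≡ 17/18. 18⁻¹ ≡ 9 (mod 23), so λ ≡ 17·9 ≡ 15.
  x = λ² - 16 - 16 = 225 - 32 ≡ 9; y = λ·(16 - 9) - 9 ≡ 4. → (9, 4)
add Q: (9, 4) + (16, 9). λ = (9 - 4)/(16 - 9) ≡ 5/7 mod 23. 7⁻¹ ≡ 10 (mod 23) since 7·10 = 70 ≡ 1, so λ ≡ 4.
  x = λ² - 9 - 16 = 16 - 25 ≡ 14; y = λ·(9 - 14) - 4 ≡ 22. → (14, 22)
double: tangent at (14, 22): λ = (3·14² + 8)/(2·22) ≡ 21/21. 21⁻¹ ≡ 11 (mod 23), so λ ≡ 21·11 ≡ 1.
  x = λ² - 14 - 14 = 1 - 28 ≡ 19; y = λ·(14 - 19) - 22 ≡ 19. → (19, 19)
add Q: (19, 19) + (16, 9). λ = (9 - 19)/(16 - 19) ≡ 13/20 mod 23. 20⁻¹ ≡ 15 (mod 23) since 20·15 = 300 ≡ 1, so λ ≡ 11.
  x = λ² - 19 - 16 = 121 - 35 ≡ 17; y = λ·(19 - 17) - 19 ≡ 3. → (17, 3)

(17, 3)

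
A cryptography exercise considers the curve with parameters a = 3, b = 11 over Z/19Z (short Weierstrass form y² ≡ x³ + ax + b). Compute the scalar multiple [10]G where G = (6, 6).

Repeated addition: build up to 10G.
2G: tangent at (6, 6): λ = (3·6² + 3)/(2·6) ≡ 16/12. 12⁻¹ ≡ 8 (mod 19) since 12·8 = 96 ≡ 1, so λ ≡ 16·8 ≡ 14.
  x = λ² - 6 - 6 = 196 - 12 ≡ 13; y = λ·(6 - 13) - 6 ≡ 10. → (13, 10)
3G: (13, 10) + (6, 6). λ = (6 - 10)/(6 - 13) ≡ 15/12 mod 19. 12⁻¹ ≡ 8 (mod 19), so λ ≡ 6.
  x = λ² - 13 - 6 = 36 - 19 ≡ 17; y = λ·(13 - 17) - 10 ≡ 4. → (17, 4)
4G: (17, 4) + (6, 6). λ = (6 - 4)/(6 - 17) ≡ 2/8 mod 19. 8⁻¹ ≡ 12 (mod 19), so λ ≡ 5.
  x = λ² - 17 - 6 = 25 - 23 ≡ 2; y = λ·(17 - 2) - 4 ≡ 14. → (2, 14)
5G: (2, 14) + (6, 6). λ = (6 - 14)/(6 - 2) ≡ 11/4 mod 19. 4⁻¹ ≡ 5 (mod 19) since 4·5 = 20 ≡ 1, so λ ≡ 17.
  x = λ² - 2 - 6 = 289 - 8 ≡ 15; y = λ·(2 - 15) - 14 ≡ 12. → (15, 12)
6G: (15, 12) + (6, 6). λ = (6 - 12)/(6 - 15) ≡ 13/10 mod 19. 10⁻¹ ≡ 2 (mod 19) since 10·2 = 20 ≡ 1, so λ ≡ 7.
  x = λ² - 15 - 6 = 49 - 21 ≡ 9; y = λ·(15 - 9) - 12 ≡ 11. → (9, 11)
7G: (9, 11) + (6, 6). λ = (6 - 11)/(6 - 9) ≡ 14/16 mod 19. 16⁻¹ ≡ 6 (mod 19), so λ ≡ 8.
  x = λ² - 9 - 6 = 64 - 15 ≡ 11; y = λ·(9 - 11) - 11 ≡ 11. → (11, 11)
8G: (11, 11) + (6, 6). λ = (6 - 11)/(6 - 11) ≡ 14/14 mod 19. 14⁻¹ ≡ 15 (mod 19), so λ ≡ 1.
  x = λ² - 11 - 6 = 1 - 17 ≡ 3; y = λ·(11 - 3) - 11 ≡ 16. → (3, 16)
9G: (3, 16) + (6, 6). λ = (6 - 16)/(6 - 3) ≡ 9/3 mod 19. 3⁻¹ ≡ 13 (mod 19) since 3·13 = 39 ≡ 1, so λ ≡ 3.
  x = λ² - 3 - 6 = 9 - 9 ≡ 0; y = λ·(3 - 0) - 16 ≡ 12. → (0, 12)
10G: (0, 12) + (6, 6). λ = (6 - 12)/(6 - 0) ≡ 13/6 mod 19. 6⁻¹ ≡ 16 (mod 19), so λ ≡ 18.
  x = λ² - 0 - 6 = 324 - 6 ≡ 14; y = λ·(0 - 14) - 12 ≡ 2. → (14, 2)

(14, 2)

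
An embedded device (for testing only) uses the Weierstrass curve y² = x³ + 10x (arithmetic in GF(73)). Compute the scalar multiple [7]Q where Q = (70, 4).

Repeated addition: build up to 7Q.
2Q: tangent at (70, 4): λ = (3·70² + 10)/(2·4) ≡ 37/8. 8⁻¹ ≡ 64 (mod 73) since 8·64 = 512 ≡ 1, so λ ≡ 37·64 ≡ 32.
  x = λ² - 70 - 70 = 1024 - 140 ≡ 8; y = λ·(70 - 8) - 4 ≡ 9. → (8, 9)
3Q: (8, 9) + (70, 4). λ = (4 - 9)/(70 - 8) ≡ 68/62 mod 73. 62⁻¹ ≡ 53 (mod 73), so λ ≡ 27.
  x = λ² - 8 - 70 = 729 - 78 ≡ 67; y = λ·(8 - 67) - 9 ≡ 4. → (67, 4)
4Q: (67, 4) + (70, 4). λ = (4 - 4)/(70 - 67) ≡ 0/3 mod 73. 3⁻¹ ≡ 49 (mod 73), so λ ≡ 0.
  x = λ² - 67 - 70 = 0 - 137 ≡ 9; y = λ·(67 - 9) - 4 ≡ 69. → (9, 69)
5Q: (9, 69) + (70, 4). λ = (4 - 69)/(70 - 9) ≡ 8/61 mod 73. 61⁻¹ ≡ 6 (mod 73), so λ ≡ 48.
  x = λ² - 9 - 70 = 2304 - 79 ≡ 35; y = λ·(9 - 35) - 69 ≡ 70. → (35, 70)
6Q: (35, 70) + (70, 4). λ = (4 - 70)/(70 - 35) ≡ 7/35 mod 73. 35⁻¹ ≡ 48 (mod 73) since 35·48 = 1680 ≡ 1, so λ ≡ 44.
  x = λ² - 35 - 70 = 1936 - 105 ≡ 6; y = λ·(35 - 6) - 70 ≡ 38. → (6, 38)
7Q: (6, 38) + (70, 4). λ = (4 - 38)/(70 - 6) ≡ 39/64 mod 73. 64⁻¹ ≡ 8 (mod 73), so λ ≡ 20.
  x = λ² - 6 - 70 = 400 - 76 ≡ 32; y = λ·(6 - 32) - 38 ≡ 26. → (32, 26)

(32, 26)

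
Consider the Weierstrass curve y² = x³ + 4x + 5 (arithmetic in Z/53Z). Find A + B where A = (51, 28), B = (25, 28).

(51, 28) + (25, 28). λ = (28 - 28)/(25 - 51) ≡ 0/27 mod 53. 27⁻¹ ≡ 2 (mod 53), so λ ≡ 0.
  x = λ² - 51 - 25 = 0 - 76 ≡ 30; y = λ·(51 - 30) - 28 ≡ 25. → (30, 25)

(30, 25)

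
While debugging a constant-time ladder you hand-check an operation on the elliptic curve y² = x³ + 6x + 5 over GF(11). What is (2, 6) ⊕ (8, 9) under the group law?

(2, 6) + (8, 9). λ = (9 - 6)/(8 - 2) ≡ 3/6 mod 11. 6⁻¹ ≡ 2 (mod 11), so λ ≡ 6.
  x = λ² - 2 - 8 = 36 - 10 ≡ 4; y = λ·(2 - 4) - 6 ≡ 4. → (4, 4)

(4, 4)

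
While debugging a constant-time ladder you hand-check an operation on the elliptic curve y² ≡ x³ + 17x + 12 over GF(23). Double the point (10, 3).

tangent at (10, 3): λ = (3·10² + 17)/(2·3) ≡ 18/6. 6⁻¹ ≡ 4 (mod 23), so λ ≡ 18·4 ≡ 3.
  x = λ² - 10 - 10 = 9 - 20 ≡ 12; y = λ·(10 - 12) - 3 ≡ 14. → (12, 14)

(12, 14)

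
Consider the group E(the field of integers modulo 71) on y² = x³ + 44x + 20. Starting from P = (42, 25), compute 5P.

(58, 34)

Repeated addition: build up to 5P.
2P: tangent at (42, 25): λ = (3·42² + 44)/(2·25) ≡ 11/50. 50⁻¹ ≡ 27 (mod 71), so λ ≡ 11·27 ≡ 13.
  x = λ² - 42 - 42 = 169 - 84 ≡ 14; y = λ·(42 - 14) - 25 ≡ 55. → (14, 55)
3P: (14, 55) + (42, 25). λ = (25 - 55)/(42 - 14) ≡ 41/28 mod 71. 28⁻¹ ≡ 33 (mod 71), so λ ≡ 4.
  x = λ² - 14 - 42 = 16 - 56 ≡ 31; y = λ·(14 - 31) - 55 ≡ 19. → (31, 19)
4P: (31, 19) + (42, 25). λ = (25 - 19)/(42 - 31) ≡ 6/11 mod 71. 11⁻¹ ≡ 13 (mod 71) since 11·13 = 143 ≡ 1, so λ ≡ 7.
  x = λ² - 31 - 42 = 49 - 73 ≡ 47; y = λ·(31 - 47) - 19 ≡ 11. → (47, 11)
5P: (47, 11) + (42, 25). λ = (25 - 11)/(42 - 47) ≡ 14/66 mod 71. 66⁻¹ ≡ 14 (mod 71), so λ ≡ 54.
  x = λ² - 47 - 42 = 2916 - 89 ≡ 58; y = λ·(47 - 58) - 11 ≡ 34. → (58, 34)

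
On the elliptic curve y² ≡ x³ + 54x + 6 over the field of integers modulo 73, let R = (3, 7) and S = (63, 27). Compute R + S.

(3, 7) + (63, 27). λ = (27 - 7)/(63 - 3) ≡ 20/60 mod 73. 60⁻¹ ≡ 28 (mod 73) since 60·28 = 1680 ≡ 1, so λ ≡ 49.
  x = λ² - 3 - 63 = 2401 - 66 ≡ 72; y = λ·(3 - 72) - 7 ≡ 43. → (72, 43)

(72, 43)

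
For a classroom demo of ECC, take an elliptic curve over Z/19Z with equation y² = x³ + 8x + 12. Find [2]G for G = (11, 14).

(17, 11)

tangent at (11, 14): λ = (3·11² + 8)/(2·14) ≡ 10/9. 9⁻¹ ≡ 17 (mod 19) since 9·17 = 153 ≡ 1, so λ ≡ 10·17 ≡ 18.
  x = λ² - 11 - 11 = 324 - 22 ≡ 17; y = λ·(11 - 17) - 14 ≡ 11. → (17, 11)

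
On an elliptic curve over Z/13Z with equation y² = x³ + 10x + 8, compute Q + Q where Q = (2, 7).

(12, 7)

tangent at (2, 7): λ = (3·2² + 10)/(2·7) ≡ 9/1. 1⁻¹ ≡ 1 (mod 13), so λ ≡ 9·1 ≡ 9.
  x = λ² - 2 - 2 = 81 - 4 ≡ 12; y = λ·(2 - 12) - 7 ≡ 7. → (12, 7)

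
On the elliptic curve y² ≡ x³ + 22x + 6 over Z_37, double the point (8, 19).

(11, 5)

tangent at (8, 19): λ = (3·8² + 22)/(2·19) ≡ 29/1. 1⁻¹ ≡ 1 (mod 37), so λ ≡ 29·1 ≡ 29.
  x = λ² - 8 - 8 = 841 - 16 ≡ 11; y = λ·(8 - 11) - 19 ≡ 5. → (11, 5)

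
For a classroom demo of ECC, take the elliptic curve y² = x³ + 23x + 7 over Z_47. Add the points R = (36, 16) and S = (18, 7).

(36, 16) + (18, 7). λ = (7 - 16)/(18 - 36) ≡ 38/29 mod 47. 29⁻¹ ≡ 13 (mod 47), so λ ≡ 24.
  x = λ² - 36 - 18 = 576 - 54 ≡ 5; y = λ·(36 - 5) - 16 ≡ 23. → (5, 23)

(5, 23)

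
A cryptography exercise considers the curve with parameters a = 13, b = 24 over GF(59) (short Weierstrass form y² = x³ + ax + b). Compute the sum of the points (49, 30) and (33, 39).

(49, 30) + (33, 39). λ = (39 - 30)/(33 - 49) ≡ 9/43 mod 59. 43⁻¹ ≡ 11 (mod 59) since 43·11 = 473 ≡ 1, so λ ≡ 40.
  x = λ² - 49 - 33 = 1600 - 82 ≡ 43; y = λ·(49 - 43) - 30 ≡ 33. → (43, 33)

(43, 33)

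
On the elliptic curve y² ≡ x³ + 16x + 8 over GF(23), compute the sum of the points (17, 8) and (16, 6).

(17, 15)

(17, 8) + (16, 6). λ = (6 - 8)/(16 - 17) ≡ 21/22 mod 23. 22⁻¹ ≡ 22 (mod 23), so λ ≡ 2.
  x = λ² - 17 - 16 = 4 - 33 ≡ 17; y = λ·(17 - 17) - 8 ≡ 15. → (17, 15)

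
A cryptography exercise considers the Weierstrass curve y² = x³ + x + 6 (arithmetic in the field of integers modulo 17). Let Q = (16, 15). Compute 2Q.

tangent at (16, 15): λ = (3·16² + 1)/(2·15) ≡ 4/13. 13⁻¹ ≡ 4 (mod 17), so λ ≡ 4·4 ≡ 16.
  x = λ² - 16 - 16 = 256 - 32 ≡ 3; y = λ·(16 - 3) - 15 ≡ 6. → (3, 6)

(3, 6)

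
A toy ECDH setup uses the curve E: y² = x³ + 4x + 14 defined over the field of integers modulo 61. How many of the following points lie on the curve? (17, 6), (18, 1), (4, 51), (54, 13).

(17, 6): 6² ≡ 36, rhs ≡ 54 → off.
(18, 1): 1² ≡ 1, rhs ≡ 1 → on.
(4, 51): 51² ≡ 39, rhs ≡ 33 → off.
(54, 13): 13² ≡ 47, rhs ≡ 9 → off.

1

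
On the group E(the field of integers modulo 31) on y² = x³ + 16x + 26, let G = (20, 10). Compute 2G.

(16, 10)

tangent at (20, 10): λ = (3·20² + 16)/(2·10) ≡ 7/20. 20⁻¹ ≡ 14 (mod 31), so λ ≡ 7·14 ≡ 5.
  x = λ² - 20 - 20 = 25 - 40 ≡ 16; y = λ·(20 - 16) - 10 ≡ 10. → (16, 10)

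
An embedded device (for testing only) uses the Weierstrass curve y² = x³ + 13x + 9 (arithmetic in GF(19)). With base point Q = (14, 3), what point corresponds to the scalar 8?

(14, 16)

Repeated addition: build up to 8Q.
2Q: tangent at (14, 3): λ = (3·14² + 13)/(2·3) ≡ 12/6. 6⁻¹ ≡ 16 (mod 19) since 6·16 = 96 ≡ 1, so λ ≡ 12·16 ≡ 2.
  x = λ² - 14 - 14 = 4 - 28 ≡ 14; y = λ·(14 - 14) - 3 ≡ 16. → (14, 16)
3Q: (14, 16) + (14, 3): same x and y₁ ≡ -y₂, so the sum is 𝒪.
4Q: 𝒪 + (14, 3) = (14, 3) (identity).
5Q: tangent at (14, 3): λ = (3·14² + 13)/(2·3) ≡ 12/6. 6⁻¹ ≡ 16 (mod 19), so λ ≡ 12·16 ≡ 2.
  x = λ² - 14 - 14 = 4 - 28 ≡ 14; y = λ·(14 - 14) - 3 ≡ 16. → (14, 16)
6Q: (14, 16) + (14, 3): same x and y₁ ≡ -y₂, so the sum is 𝒪.
7Q: 𝒪 + (14, 3) = (14, 3) (identity).
8Q: tangent at (14, 3): λ = (3·14² + 13)/(2·3) ≡ 12/6. 6⁻¹ ≡ 16 (mod 19), so λ ≡ 12·16 ≡ 2.
  x = λ² - 14 - 14 = 4 - 28 ≡ 14; y = λ·(14 - 14) - 3 ≡ 16. → (14, 16)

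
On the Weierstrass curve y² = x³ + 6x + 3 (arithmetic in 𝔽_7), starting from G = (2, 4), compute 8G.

Repeated addition: build up to 8G.
2G: tangent at (2, 4): λ = (3·2² + 6)/(2·4) ≡ 4/1. 1⁻¹ ≡ 1 (mod 7), so λ ≡ 4·1 ≡ 4.
  x = λ² - 2 - 2 = 16 - 4 ≡ 5; y = λ·(2 - 5) - 4 ≡ 5. → (5, 5)
3G: (5, 5) + (2, 4). λ = (4 - 5)/(2 - 5) ≡ 6/4 mod 7. 4⁻¹ ≡ 2 (mod 7) since 4·2 = 8 ≡ 1, so λ ≡ 5.
  x = λ² - 5 - 2 = 25 - 7 ≡ 4; y = λ·(5 - 4) - 5 ≡ 0. → (4, 0)
4G: (4, 0) + (2, 4). λ = (4 - 0)/(2 - 4) ≡ 4/5 mod 7. 5⁻¹ ≡ 3 (mod 7), so λ ≡ 5.
  x = λ² - 4 - 2 = 25 - 6 ≡ 5; y = λ·(4 - 5) - 0 ≡ 2. → (5, 2)
5G: (5, 2) + (2, 4). λ = (4 - 2)/(2 - 5) ≡ 2/4 mod 7. 4⁻¹ ≡ 2 (mod 7), so λ ≡ 4.
  x = λ² - 5 - 2 = 16 - 7 ≡ 2; y = λ·(5 - 2) - 2 ≡ 3. → (2, 3)
6G: (2, 3) + (2, 4): same x and y₁ ≡ -y₂, so the sum is ∞.
7G: ∞ + (2, 4) = (2, 4) (identity).
8G: tangent at (2, 4): λ = (3·2² + 6)/(2·4) ≡ 4/1. 1⁻¹ ≡ 1 (mod 7), so λ ≡ 4·1 ≡ 4.
  x = λ² - 2 - 2 = 16 - 4 ≡ 5; y = λ·(2 - 5) - 4 ≡ 5. → (5, 5)

(5, 5)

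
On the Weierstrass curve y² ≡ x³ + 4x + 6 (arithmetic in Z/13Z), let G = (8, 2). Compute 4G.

(11, 4)

Repeated addition: build up to 4G.
2G: tangent at (8, 2): λ = (3·8² + 4)/(2·2) ≡ 1/4. 4⁻¹ ≡ 10 (mod 13), so λ ≡ 1·10 ≡ 10.
  x = λ² - 8 - 8 = 100 - 16 ≡ 6; y = λ·(8 - 6) - 2 ≡ 5. → (6, 5)
3G: (6, 5) + (8, 2). λ = (2 - 5)/(8 - 6) ≡ 10/2 mod 13. 2⁻¹ ≡ 7 (mod 13) since 2·7 = 14 ≡ 1, so λ ≡ 5.
  x = λ² - 6 - 8 = 25 - 14 ≡ 11; y = λ·(6 - 11) - 5 ≡ 9. → (11, 9)
4G: (11, 9) + (8, 2). λ = (2 - 9)/(8 - 11) ≡ 6/10 mod 13. 10⁻¹ ≡ 4 (mod 13) since 10·4 = 40 ≡ 1, so λ ≡ 11.
  x = λ² - 11 - 8 = 121 - 19 ≡ 11; y = λ·(11 - 11) - 9 ≡ 4. → (11, 4)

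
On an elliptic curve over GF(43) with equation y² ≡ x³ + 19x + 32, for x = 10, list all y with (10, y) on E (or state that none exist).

none

x³ + 19x + 32 = 1222 ≡ 18 (mod 43).
18 is a non-residue mod 43; no y exists.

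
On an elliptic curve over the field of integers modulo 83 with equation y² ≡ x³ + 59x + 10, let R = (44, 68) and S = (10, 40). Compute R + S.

(44, 68) + (10, 40). λ = (40 - 68)/(10 - 44) ≡ 55/49 mod 83. 49⁻¹ ≡ 61 (mod 83), so λ ≡ 35.
  x = λ² - 44 - 10 = 1225 - 54 ≡ 9; y = λ·(44 - 9) - 68 ≡ 78. → (9, 78)

(9, 78)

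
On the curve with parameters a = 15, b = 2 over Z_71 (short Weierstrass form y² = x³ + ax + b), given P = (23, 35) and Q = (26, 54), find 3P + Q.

(25, 58)

First 3P:
Repeated addition: build up to 3P.
2P: tangent at (23, 35): λ = (3·23² + 15)/(2·35) ≡ 40/70. 70⁻¹ ≡ 70 (mod 71), so λ ≡ 40·70 ≡ 31.
  x = λ² - 23 - 23 = 961 - 46 ≡ 63; y = λ·(23 - 63) - 35 ≡ 3. → (63, 3)
3P: (63, 3) + (23, 35). λ = (35 - 3)/(23 - 63) ≡ 32/31 mod 71. 31⁻¹ ≡ 55 (mod 71), so λ ≡ 56.
  x = λ² - 63 - 23 = 3136 - 86 ≡ 68; y = λ·(63 - 68) - 3 ≡ 1. → (68, 1)
3P = (68, 1).
Finally 3P + Q:
(68, 1) + (26, 54). λ = (54 - 1)/(26 - 68) ≡ 53/29 mod 71. 29⁻¹ ≡ 49 (mod 71), so λ ≡ 41.
  x = λ² - 68 - 26 = 1681 - 94 ≡ 25; y = λ·(68 - 25) - 1 ≡ 58. → (25, 58)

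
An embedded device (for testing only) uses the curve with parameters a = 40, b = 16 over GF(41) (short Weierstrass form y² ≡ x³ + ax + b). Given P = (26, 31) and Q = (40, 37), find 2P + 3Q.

First 2P:
Repeated addition: build up to 2P.
2P: tangent at (26, 31): λ = (3·26² + 40)/(2·31) ≡ 18/21. 21⁻¹ ≡ 2 (mod 41), so λ ≡ 18·2 ≡ 36.
  x = λ² - 26 - 26 = 1296 - 52 ≡ 14; y = λ·(26 - 14) - 31 ≡ 32. → (14, 32)
2P = (14, 32).
Next 3Q:
Repeated addition: build up to 3Q.
2Q: tangent at (40, 37): λ = (3·40² + 40)/(2·37) ≡ 2/33. 33⁻¹ ≡ 5 (mod 41), so λ ≡ 2·5 ≡ 10.
  x = λ² - 40 - 40 = 100 - 80 ≡ 20; y = λ·(40 - 20) - 37 ≡ 40. → (20, 40)
3Q: (20, 40) + (40, 37). λ = (37 - 40)/(40 - 20) ≡ 38/20 mod 41. 20⁻¹ ≡ 39 (mod 41) since 20·39 = 780 ≡ 1, so λ ≡ 6.
  x = λ² - 20 - 40 = 36 - 60 ≡ 17; y = λ·(20 - 17) - 40 ≡ 19. → (17, 19)
3Q = (17, 19).
Finally 2P + 3Q:
(14, 32) + (17, 19). λ = (19 - 32)/(17 - 14) ≡ 28/3 mod 41. 3⁻¹ ≡ 14 (mod 41) since 3·14 = 42 ≡ 1, so λ ≡ 23.
  x = λ² - 14 - 17 = 529 - 31 ≡ 6; y = λ·(14 - 6) - 32 ≡ 29. → (6, 29)

(6, 29)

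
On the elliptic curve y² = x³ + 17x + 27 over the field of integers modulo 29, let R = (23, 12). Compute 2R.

tangent at (23, 12): λ = (3·23² + 17)/(2·12) ≡ 9/24. 24⁻¹ ≡ 23 (mod 29) since 24·23 = 552 ≡ 1, so λ ≡ 9·23 ≡ 4.
  x = λ² - 23 - 23 = 16 - 46 ≡ 28; y = λ·(23 - 28) - 12 ≡ 26. → (28, 26)

(28, 26)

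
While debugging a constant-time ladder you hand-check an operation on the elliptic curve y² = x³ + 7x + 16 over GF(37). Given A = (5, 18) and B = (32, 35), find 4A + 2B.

(21, 10)

First 4A:
Double-and-add on 4 = (100)₂. Start with A = (5, 18) for the leading 1-bit.
double: tangent at (5, 18): λ = (3·5² + 7)/(2·18) ≡ 8/36. 36⁻¹ ≡ 36 (mod 37), so λ ≡ 8·36 ≡ 29.
  x = λ² - 5 - 5 = 841 - 10 ≡ 17; y = λ·(5 - 17) - 18 ≡ 4. → (17, 4)
double: tangent at (17, 4): λ = (3·17² + 7)/(2·4) ≡ 23/8. 8⁻¹ ≡ 14 (mod 37) since 8·14 = 112 ≡ 1, so λ ≡ 23·14 ≡ 26.
  x = λ² - 17 - 17 = 676 - 34 ≡ 13; y = λ·(17 - 13) - 4 ≡ 26. → (13, 26)
4A = (13, 26).
Next 2B:
Repeated addition: build up to 2B.
2B: tangent at (32, 35): λ = (3·32² + 7)/(2·35) ≡ 8/33. 33⁻¹ ≡ 9 (mod 37), so λ ≡ 8·9 ≡ 35.
  x = λ² - 32 - 32 = 1225 - 64 ≡ 14; y = λ·(32 - 14) - 35 ≡ 3. → (14, 3)
2B = (14, 3).
Finally 4A + 2B:
(13, 26) + (14, 3). λ = (3 - 26)/(14 - 13) ≡ 14/1 mod 37. 1⁻¹ ≡ 1 (mod 37) since 1·1 = 1 ≡ 1, so λ ≡ 14.
  x = λ² - 13 - 14 = 196 - 27 ≡ 21; y = λ·(13 - 21) - 26 ≡ 10. → (21, 10)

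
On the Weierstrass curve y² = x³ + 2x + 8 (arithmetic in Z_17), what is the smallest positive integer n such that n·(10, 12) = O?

7

2P: tangent at (10, 12): λ = (3·10² + 2)/(2·12) ≡ 13/7. 7⁻¹ ≡ 5 (mod 17), so λ ≡ 13·5 ≡ 14.
  x = λ² - 10 - 10 = 196 - 20 ≡ 6; y = λ·(10 - 6) - 12 ≡ 10. → (6, 10)
3P: (6, 10) + (10, 12). λ = (12 - 10)/(10 - 6) ≡ 2/4 mod 17. 4⁻¹ ≡ 13 (mod 17), so λ ≡ 9.
  x = λ² - 6 - 10 = 81 - 16 ≡ 14; y = λ·(6 - 14) - 10 ≡ 3. → (14, 3)
4P: (14, 3) + (10, 12). λ = (12 - 3)/(10 - 14) ≡ 9/13 mod 17. 13⁻¹ ≡ 4 (mod 17), so λ ≡ 2.
  x = λ² - 14 - 10 = 4 - 24 ≡ 14; y = λ·(14 - 14) - 3 ≡ 14. → (14, 14)
5P: (14, 14) + (10, 12). λ = (12 - 14)/(10 - 14) ≡ 15/13 mod 17. 13⁻¹ ≡ 4 (mod 17), so λ ≡ 9.
  x = λ² - 14 - 10 = 81 - 24 ≡ 6; y = λ·(14 - 6) - 14 ≡ 7. → (6, 7)
6P: (6, 7) + (10, 12). λ = (12 - 7)/(10 - 6) ≡ 5/4 mod 17. 4⁻¹ ≡ 13 (mod 17), so λ ≡ 14.
  x = λ² - 6 - 10 = 196 - 16 ≡ 10; y = λ·(6 - 10) - 7 ≡ 5. → (10, 5)
7P: (10, 5) + (10, 12): same x and y₁ ≡ -y₂, so the sum is O.
7P = O, so the order is 7.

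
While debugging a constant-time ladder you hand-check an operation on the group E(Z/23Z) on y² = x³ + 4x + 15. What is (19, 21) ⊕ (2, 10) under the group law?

(19, 21) + (2, 10). λ = (10 - 21)/(2 - 19) ≡ 12/6 mod 23. 6⁻¹ ≡ 4 (mod 23), so λ ≡ 2.
  x = λ² - 19 - 2 = 4 - 21 ≡ 6; y = λ·(19 - 6) - 21 ≡ 5. → (6, 5)

(6, 5)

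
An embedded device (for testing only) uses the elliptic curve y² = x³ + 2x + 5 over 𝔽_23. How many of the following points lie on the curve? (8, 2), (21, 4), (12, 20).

3

(8, 2): 2² ≡ 4, rhs ≡ 4 → on.
(21, 4): 4² ≡ 16, rhs ≡ 16 → on.
(12, 20): 20² ≡ 9, rhs ≡ 9 → on.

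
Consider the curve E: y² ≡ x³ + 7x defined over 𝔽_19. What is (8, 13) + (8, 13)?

(0, 0)

tangent at (8, 13): λ = (3·8² + 7)/(2·13) ≡ 9/7. 7⁻¹ ≡ 11 (mod 19), so λ ≡ 9·11 ≡ 4.
  x = λ² - 8 - 8 = 16 - 16 ≡ 0; y = λ·(8 - 0) - 13 ≡ 0. → (0, 0)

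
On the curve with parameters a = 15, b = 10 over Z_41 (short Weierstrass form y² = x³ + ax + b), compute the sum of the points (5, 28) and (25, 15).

(5, 28) + (25, 15). λ = (15 - 28)/(25 - 5) ≡ 28/20 mod 41. 20⁻¹ ≡ 39 (mod 41), so λ ≡ 26.
  x = λ² - 5 - 25 = 676 - 30 ≡ 31; y = λ·(5 - 31) - 28 ≡ 34. → (31, 34)

(31, 34)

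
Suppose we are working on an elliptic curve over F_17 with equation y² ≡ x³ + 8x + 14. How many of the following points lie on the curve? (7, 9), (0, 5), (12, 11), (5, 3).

(7, 9): 9² ≡ 13, rhs ≡ 5 → off.
(0, 5): 5² ≡ 8, rhs ≡ 14 → off.
(12, 11): 11² ≡ 2, rhs ≡ 2 → on.
(5, 3): 3² ≡ 9, rhs ≡ 9 → on.

2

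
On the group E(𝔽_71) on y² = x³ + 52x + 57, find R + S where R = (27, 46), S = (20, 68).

(27, 46) + (20, 68). λ = (68 - 46)/(20 - 27) ≡ 22/64 mod 71. 64⁻¹ ≡ 10 (mod 71), so λ ≡ 7.
  x = λ² - 27 - 20 = 49 - 47 ≡ 2; y = λ·(27 - 2) - 46 ≡ 58. → (2, 58)

(2, 58)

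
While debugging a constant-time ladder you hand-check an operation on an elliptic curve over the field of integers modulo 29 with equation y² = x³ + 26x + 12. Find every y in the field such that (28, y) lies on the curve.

x³ + 26x + 12 = 22692 ≡ 14 (mod 29).
14 is a non-residue mod 29; no y exists.

none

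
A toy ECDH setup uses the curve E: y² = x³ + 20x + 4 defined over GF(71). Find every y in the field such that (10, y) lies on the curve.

none

x³ + 20x + 4 = 1204 ≡ 68 (mod 71).
68 is a non-residue mod 71; no y exists.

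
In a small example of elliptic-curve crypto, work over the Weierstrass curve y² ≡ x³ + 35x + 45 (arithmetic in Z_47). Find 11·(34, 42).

Write G = (34, 42).
Repeated addition: build up to 11G.
2G: tangent at (34, 42): λ = (3·34² + 35)/(2·42) ≡ 25/37. 37⁻¹ ≡ 14 (mod 47), so λ ≡ 25·14 ≡ 21.
  x = λ² - 34 - 34 = 441 - 68 ≡ 44; y = λ·(34 - 44) - 42 ≡ 30. → (44, 30)
3G: (44, 30) + (34, 42). λ = (42 - 30)/(34 - 44) ≡ 12/37 mod 47. 37⁻¹ ≡ 14 (mod 47), so λ ≡ 27.
  x = λ² - 44 - 34 = 729 - 78 ≡ 40; y = λ·(44 - 40) - 30 ≡ 31. → (40, 31)
4G: (40, 31) + (34, 42). λ = (42 - 31)/(34 - 40) ≡ 11/41 mod 47. 41⁻¹ ≡ 39 (mod 47), so λ ≡ 6.
  x = λ² - 40 - 34 = 36 - 74 ≡ 9; y = λ·(40 - 9) - 31 ≡ 14. → (9, 14)
5G: (9, 14) + (34, 42). λ = (42 - 14)/(34 - 9) ≡ 28/25 mod 47. 25⁻¹ ≡ 32 (mod 47), so λ ≡ 3.
  x = λ² - 9 - 34 = 9 - 43 ≡ 13; y = λ·(9 - 13) - 14 ≡ 21. → (13, 21)
6G: (13, 21) + (34, 42). λ = (42 - 21)/(34 - 13) ≡ 21/21 mod 47. 21⁻¹ ≡ 9 (mod 47) since 21·9 = 189 ≡ 1, so λ ≡ 1.
  x = λ² - 13 - 34 = 1 - 47 ≡ 1; y = λ·(13 - 1) - 21 ≡ 38. → (1, 38)
7G: (1, 38) + (34, 42). λ = (42 - 38)/(34 - 1) ≡ 4/33 mod 47. 33⁻¹ ≡ 10 (mod 47) since 33·10 = 330 ≡ 1, so λ ≡ 40.
  x = λ² - 1 - 34 = 1600 - 35 ≡ 14; y = λ·(1 - 14) - 38 ≡ 6. → (14, 6)
8G: (14, 6) + (34, 42). λ = (42 - 6)/(34 - 14) ≡ 36/20 mod 47. 20⁻¹ ≡ 40 (mod 47) since 20·40 = 800 ≡ 1, so λ ≡ 30.
  x = λ² - 14 - 34 = 900 - 48 ≡ 6; y = λ·(14 - 6) - 6 ≡ 46. → (6, 46)
9G: (6, 46) + (34, 42). λ = (42 - 46)/(34 - 6) ≡ 43/28 mod 47. 28⁻¹ ≡ 42 (mod 47) since 28·42 = 1176 ≡ 1, so λ ≡ 20.
  x = λ² - 6 - 34 = 400 - 40 ≡ 31; y = λ·(6 - 31) - 46 ≡ 18. → (31, 18)
10G: (31, 18) + (34, 42). λ = (42 - 18)/(34 - 31) ≡ 24/3 mod 47. 3⁻¹ ≡ 16 (mod 47), so λ ≡ 8.
  x = λ² - 31 - 34 = 64 - 65 ≡ 46; y = λ·(31 - 46) - 18 ≡ 3. → (46, 3)
11G: (46, 3) + (34, 42). λ = (42 - 3)/(34 - 46) ≡ 39/35 mod 47. 35⁻¹ ≡ 43 (mod 47) since 35·43 = 1505 ≡ 1, so λ ≡ 32.
  x = λ² - 46 - 34 = 1024 - 80 ≡ 4; y = λ·(46 - 4) - 3 ≡ 25. → (4, 25)

(4, 25)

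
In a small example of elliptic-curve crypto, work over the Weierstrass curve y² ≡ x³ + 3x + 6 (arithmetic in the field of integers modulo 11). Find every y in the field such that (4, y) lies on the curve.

x³ + 3x + 6 = 82 ≡ 5 (mod 11).
Square roots of 5 mod 11: 4 and 7 (since 4² = 16 ≡ 5).

4, 7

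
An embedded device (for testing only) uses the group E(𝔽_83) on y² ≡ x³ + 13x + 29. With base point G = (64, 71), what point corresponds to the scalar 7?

Repeated addition: build up to 7G.
2G: tangent at (64, 71): λ = (3·64² + 13)/(2·71) ≡ 17/59. 59⁻¹ ≡ 38 (mod 83), so λ ≡ 17·38 ≡ 65.
  x = λ² - 64 - 64 = 4225 - 128 ≡ 30; y = λ·(64 - 30) - 71 ≡ 64. → (30, 64)
3G: (30, 64) + (64, 71). λ = (71 - 64)/(64 - 30) ≡ 7/34 mod 83. 34⁻¹ ≡ 22 (mod 83) since 34·22 = 748 ≡ 1, so λ ≡ 71.
  x = λ² - 30 - 64 = 5041 - 94 ≡ 50; y = λ·(30 - 50) - 64 ≡ 10. → (50, 10)
4G: (50, 10) + (64, 71). λ = (71 - 10)/(64 - 50) ≡ 61/14 mod 83. 14⁻¹ ≡ 6 (mod 83) since 14·6 = 84 ≡ 1, so λ ≡ 34.
  x = λ² - 50 - 64 = 1156 - 114 ≡ 46; y = λ·(50 - 46) - 10 ≡ 43. → (46, 43)
5G: (46, 43) + (64, 71). λ = (71 - 43)/(64 - 46) ≡ 28/18 mod 83. 18⁻¹ ≡ 60 (mod 83), so λ ≡ 20.
  x = λ² - 46 - 64 = 400 - 110 ≡ 41; y = λ·(46 - 41) - 43 ≡ 57. → (41, 57)
6G: (41, 57) + (64, 71). λ = (71 - 57)/(64 - 41) ≡ 14/23 mod 83. 23⁻¹ ≡ 65 (mod 83), so λ ≡ 80.
  x = λ² - 41 - 64 = 6400 - 105 ≡ 70; y = λ·(41 - 70) - 57 ≡ 30. → (70, 30)
7G: (70, 30) + (64, 71). λ = (71 - 30)/(64 - 70) ≡ 41/77 mod 83. 77⁻¹ ≡ 69 (mod 83) since 77·69 = 5313 ≡ 1, so λ ≡ 7.
  x = λ² - 70 - 64 = 49 - 134 ≡ 81; y = λ·(70 - 81) - 30 ≡ 59. → (81, 59)

(81, 59)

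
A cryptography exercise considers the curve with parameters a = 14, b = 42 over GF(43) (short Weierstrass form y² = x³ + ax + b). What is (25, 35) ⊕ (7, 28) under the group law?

(25, 35) + (7, 28). λ = (28 - 35)/(7 - 25) ≡ 36/25 mod 43. 25⁻¹ ≡ 31 (mod 43), so λ ≡ 41.
  x = λ² - 25 - 7 = 1681 - 32 ≡ 15; y = λ·(25 - 15) - 35 ≡ 31. → (15, 31)

(15, 31)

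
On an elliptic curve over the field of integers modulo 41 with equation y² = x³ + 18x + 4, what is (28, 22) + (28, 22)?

tangent at (28, 22): λ = (3·28² + 18)/(2·22) ≡ 33/3. 3⁻¹ ≡ 14 (mod 41) since 3·14 = 42 ≡ 1, so λ ≡ 33·14 ≡ 11.
  x = λ² - 28 - 28 = 121 - 56 ≡ 24; y = λ·(28 - 24) - 22 ≡ 22. → (24, 22)

(24, 22)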